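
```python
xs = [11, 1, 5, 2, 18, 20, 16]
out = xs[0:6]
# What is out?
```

xs has length 7. The slice xs[0:6] selects indices [0, 1, 2, 3, 4, 5] (0->11, 1->1, 2->5, 3->2, 4->18, 5->20), giving [11, 1, 5, 2, 18, 20].

[11, 1, 5, 2, 18, 20]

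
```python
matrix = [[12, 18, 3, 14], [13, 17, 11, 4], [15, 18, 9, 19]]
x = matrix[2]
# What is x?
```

matrix has 3 rows. Row 2 is [15, 18, 9, 19].

[15, 18, 9, 19]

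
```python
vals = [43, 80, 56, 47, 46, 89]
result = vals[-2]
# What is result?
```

vals has length 6. Negative index -2 maps to positive index 6 + (-2) = 4. vals[4] = 46.

46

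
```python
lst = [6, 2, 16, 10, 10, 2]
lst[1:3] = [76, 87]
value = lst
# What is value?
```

lst starts as [6, 2, 16, 10, 10, 2] (length 6). The slice lst[1:3] covers indices [1, 2] with values [2, 16]. Replacing that slice with [76, 87] (same length) produces [6, 76, 87, 10, 10, 2].

[6, 76, 87, 10, 10, 2]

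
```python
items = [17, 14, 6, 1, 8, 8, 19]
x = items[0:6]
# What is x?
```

items has length 7. The slice items[0:6] selects indices [0, 1, 2, 3, 4, 5] (0->17, 1->14, 2->6, 3->1, 4->8, 5->8), giving [17, 14, 6, 1, 8, 8].

[17, 14, 6, 1, 8, 8]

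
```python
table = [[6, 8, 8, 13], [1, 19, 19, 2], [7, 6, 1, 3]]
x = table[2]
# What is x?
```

table has 3 rows. Row 2 is [7, 6, 1, 3].

[7, 6, 1, 3]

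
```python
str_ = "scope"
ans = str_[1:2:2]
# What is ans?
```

str_ has length 5. The slice str_[1:2:2] selects indices [1] (1->'c'), giving 'c'.

'c'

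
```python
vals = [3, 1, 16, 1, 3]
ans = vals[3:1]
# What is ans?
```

vals has length 5. The slice vals[3:1] resolves to an empty index range, so the result is [].

[]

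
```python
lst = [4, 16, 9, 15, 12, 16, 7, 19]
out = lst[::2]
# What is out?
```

lst has length 8. The slice lst[::2] selects indices [0, 2, 4, 6] (0->4, 2->9, 4->12, 6->7), giving [4, 9, 12, 7].

[4, 9, 12, 7]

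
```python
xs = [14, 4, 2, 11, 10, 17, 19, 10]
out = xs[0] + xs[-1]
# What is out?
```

xs has length 8. xs[0] = 14.
xs has length 8. Negative index -1 maps to positive index 8 + (-1) = 7. xs[7] = 10.
Sum: 14 + 10 = 24.

24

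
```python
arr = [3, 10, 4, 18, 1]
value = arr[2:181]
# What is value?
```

arr has length 5. The slice arr[2:181] selects indices [2, 3, 4] (2->4, 3->18, 4->1), giving [4, 18, 1].

[4, 18, 1]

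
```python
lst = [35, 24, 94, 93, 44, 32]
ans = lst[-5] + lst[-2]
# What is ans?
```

lst has length 6. Negative index -5 maps to positive index 6 + (-5) = 1. lst[1] = 24.
lst has length 6. Negative index -2 maps to positive index 6 + (-2) = 4. lst[4] = 44.
Sum: 24 + 44 = 68.

68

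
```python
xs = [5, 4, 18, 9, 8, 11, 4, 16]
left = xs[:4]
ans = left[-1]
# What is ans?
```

xs has length 8. The slice xs[:4] selects indices [0, 1, 2, 3] (0->5, 1->4, 2->18, 3->9), giving [5, 4, 18, 9]. So left = [5, 4, 18, 9]. Then left[-1] = 9.

9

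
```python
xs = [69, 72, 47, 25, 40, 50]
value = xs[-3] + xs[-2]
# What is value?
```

xs has length 6. Negative index -3 maps to positive index 6 + (-3) = 3. xs[3] = 25.
xs has length 6. Negative index -2 maps to positive index 6 + (-2) = 4. xs[4] = 40.
Sum: 25 + 40 = 65.

65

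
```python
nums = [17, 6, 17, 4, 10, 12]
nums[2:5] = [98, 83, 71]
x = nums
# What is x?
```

nums starts as [17, 6, 17, 4, 10, 12] (length 6). The slice nums[2:5] covers indices [2, 3, 4] with values [17, 4, 10]. Replacing that slice with [98, 83, 71] (same length) produces [17, 6, 98, 83, 71, 12].

[17, 6, 98, 83, 71, 12]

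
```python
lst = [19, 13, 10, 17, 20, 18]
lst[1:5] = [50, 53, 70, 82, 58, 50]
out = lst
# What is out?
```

lst starts as [19, 13, 10, 17, 20, 18] (length 6). The slice lst[1:5] covers indices [1, 2, 3, 4] with values [13, 10, 17, 20]. Replacing that slice with [50, 53, 70, 82, 58, 50] (different length) produces [19, 50, 53, 70, 82, 58, 50, 18].

[19, 50, 53, 70, 82, 58, 50, 18]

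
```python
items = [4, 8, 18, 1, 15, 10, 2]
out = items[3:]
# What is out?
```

items has length 7. The slice items[3:] selects indices [3, 4, 5, 6] (3->1, 4->15, 5->10, 6->2), giving [1, 15, 10, 2].

[1, 15, 10, 2]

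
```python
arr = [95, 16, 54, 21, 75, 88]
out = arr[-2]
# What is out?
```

arr has length 6. Negative index -2 maps to positive index 6 + (-2) = 4. arr[4] = 75.

75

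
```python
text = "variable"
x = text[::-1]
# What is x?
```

text has length 8. The slice text[::-1] selects indices [7, 6, 5, 4, 3, 2, 1, 0] (7->'e', 6->'l', 5->'b', 4->'a', 3->'i', 2->'r', 1->'a', 0->'v'), giving 'elbairav'.

'elbairav'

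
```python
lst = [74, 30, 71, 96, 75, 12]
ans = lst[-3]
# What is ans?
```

lst has length 6. Negative index -3 maps to positive index 6 + (-3) = 3. lst[3] = 96.

96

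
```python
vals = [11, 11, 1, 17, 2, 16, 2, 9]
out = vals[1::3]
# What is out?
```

vals has length 8. The slice vals[1::3] selects indices [1, 4, 7] (1->11, 4->2, 7->9), giving [11, 2, 9].

[11, 2, 9]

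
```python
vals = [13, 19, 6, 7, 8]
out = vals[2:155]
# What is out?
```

vals has length 5. The slice vals[2:155] selects indices [2, 3, 4] (2->6, 3->7, 4->8), giving [6, 7, 8].

[6, 7, 8]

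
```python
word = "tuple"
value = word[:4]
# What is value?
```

word has length 5. The slice word[:4] selects indices [0, 1, 2, 3] (0->'t', 1->'u', 2->'p', 3->'l'), giving 'tupl'.

'tupl'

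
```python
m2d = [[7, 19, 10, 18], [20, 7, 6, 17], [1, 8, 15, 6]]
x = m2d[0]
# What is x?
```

m2d has 3 rows. Row 0 is [7, 19, 10, 18].

[7, 19, 10, 18]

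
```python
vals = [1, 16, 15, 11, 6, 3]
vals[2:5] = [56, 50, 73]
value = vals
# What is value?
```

vals starts as [1, 16, 15, 11, 6, 3] (length 6). The slice vals[2:5] covers indices [2, 3, 4] with values [15, 11, 6]. Replacing that slice with [56, 50, 73] (same length) produces [1, 16, 56, 50, 73, 3].

[1, 16, 56, 50, 73, 3]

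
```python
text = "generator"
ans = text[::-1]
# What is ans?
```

text has length 9. The slice text[::-1] selects indices [8, 7, 6, 5, 4, 3, 2, 1, 0] (8->'r', 7->'o', 6->'t', 5->'a', 4->'r', 3->'e', 2->'n', 1->'e', 0->'g'), giving 'rotareneg'.

'rotareneg'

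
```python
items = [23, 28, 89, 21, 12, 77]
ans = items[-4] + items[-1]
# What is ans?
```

items has length 6. Negative index -4 maps to positive index 6 + (-4) = 2. items[2] = 89.
items has length 6. Negative index -1 maps to positive index 6 + (-1) = 5. items[5] = 77.
Sum: 89 + 77 = 166.

166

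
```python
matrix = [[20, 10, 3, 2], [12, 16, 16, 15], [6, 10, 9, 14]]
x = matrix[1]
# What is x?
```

matrix has 3 rows. Row 1 is [12, 16, 16, 15].

[12, 16, 16, 15]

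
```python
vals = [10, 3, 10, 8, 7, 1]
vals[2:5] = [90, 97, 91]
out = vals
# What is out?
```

vals starts as [10, 3, 10, 8, 7, 1] (length 6). The slice vals[2:5] covers indices [2, 3, 4] with values [10, 8, 7]. Replacing that slice with [90, 97, 91] (same length) produces [10, 3, 90, 97, 91, 1].

[10, 3, 90, 97, 91, 1]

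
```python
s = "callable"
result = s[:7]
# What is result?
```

s has length 8. The slice s[:7] selects indices [0, 1, 2, 3, 4, 5, 6] (0->'c', 1->'a', 2->'l', 3->'l', 4->'a', 5->'b', 6->'l'), giving 'callabl'.

'callabl'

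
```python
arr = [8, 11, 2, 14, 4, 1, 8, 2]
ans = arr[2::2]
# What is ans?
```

arr has length 8. The slice arr[2::2] selects indices [2, 4, 6] (2->2, 4->4, 6->8), giving [2, 4, 8].

[2, 4, 8]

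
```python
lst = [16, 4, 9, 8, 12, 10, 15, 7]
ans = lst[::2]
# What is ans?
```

lst has length 8. The slice lst[::2] selects indices [0, 2, 4, 6] (0->16, 2->9, 4->12, 6->15), giving [16, 9, 12, 15].

[16, 9, 12, 15]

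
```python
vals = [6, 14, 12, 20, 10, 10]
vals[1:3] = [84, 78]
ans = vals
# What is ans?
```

vals starts as [6, 14, 12, 20, 10, 10] (length 6). The slice vals[1:3] covers indices [1, 2] with values [14, 12]. Replacing that slice with [84, 78] (same length) produces [6, 84, 78, 20, 10, 10].

[6, 84, 78, 20, 10, 10]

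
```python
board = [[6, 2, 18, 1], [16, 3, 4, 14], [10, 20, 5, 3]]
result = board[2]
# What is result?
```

board has 3 rows. Row 2 is [10, 20, 5, 3].

[10, 20, 5, 3]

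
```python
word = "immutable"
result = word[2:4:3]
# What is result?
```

word has length 9. The slice word[2:4:3] selects indices [2] (2->'m'), giving 'm'.

'm'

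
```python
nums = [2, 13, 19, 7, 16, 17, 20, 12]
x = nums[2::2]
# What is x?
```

nums has length 8. The slice nums[2::2] selects indices [2, 4, 6] (2->19, 4->16, 6->20), giving [19, 16, 20].

[19, 16, 20]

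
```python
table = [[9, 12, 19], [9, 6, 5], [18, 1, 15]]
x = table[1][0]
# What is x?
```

table[1] = [9, 6, 5]. Taking column 0 of that row yields 9.

9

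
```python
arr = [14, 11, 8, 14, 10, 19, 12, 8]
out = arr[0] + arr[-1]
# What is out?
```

arr has length 8. arr[0] = 14.
arr has length 8. Negative index -1 maps to positive index 8 + (-1) = 7. arr[7] = 8.
Sum: 14 + 8 = 22.

22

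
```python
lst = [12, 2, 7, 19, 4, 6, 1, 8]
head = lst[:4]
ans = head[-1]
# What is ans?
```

lst has length 8. The slice lst[:4] selects indices [0, 1, 2, 3] (0->12, 1->2, 2->7, 3->19), giving [12, 2, 7, 19]. So head = [12, 2, 7, 19]. Then head[-1] = 19.

19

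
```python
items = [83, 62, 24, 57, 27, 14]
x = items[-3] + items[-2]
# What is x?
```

items has length 6. Negative index -3 maps to positive index 6 + (-3) = 3. items[3] = 57.
items has length 6. Negative index -2 maps to positive index 6 + (-2) = 4. items[4] = 27.
Sum: 57 + 27 = 84.

84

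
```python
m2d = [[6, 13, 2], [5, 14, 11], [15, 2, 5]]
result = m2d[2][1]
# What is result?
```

m2d[2] = [15, 2, 5]. Taking column 1 of that row yields 2.

2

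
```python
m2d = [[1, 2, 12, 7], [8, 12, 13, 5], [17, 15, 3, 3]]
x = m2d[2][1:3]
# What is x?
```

m2d[2] = [17, 15, 3, 3]. m2d[2] has length 4. The slice m2d[2][1:3] selects indices [1, 2] (1->15, 2->3), giving [15, 3].

[15, 3]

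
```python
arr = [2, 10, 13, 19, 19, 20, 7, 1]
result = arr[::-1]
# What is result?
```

arr has length 8. The slice arr[::-1] selects indices [7, 6, 5, 4, 3, 2, 1, 0] (7->1, 6->7, 5->20, 4->19, 3->19, 2->13, 1->10, 0->2), giving [1, 7, 20, 19, 19, 13, 10, 2].

[1, 7, 20, 19, 19, 13, 10, 2]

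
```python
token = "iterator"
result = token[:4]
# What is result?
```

token has length 8. The slice token[:4] selects indices [0, 1, 2, 3] (0->'i', 1->'t', 2->'e', 3->'r'), giving 'iter'.

'iter'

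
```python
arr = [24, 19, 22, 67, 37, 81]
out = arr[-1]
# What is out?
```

arr has length 6. Negative index -1 maps to positive index 6 + (-1) = 5. arr[5] = 81.

81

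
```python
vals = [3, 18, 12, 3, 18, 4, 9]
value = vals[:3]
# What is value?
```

vals has length 7. The slice vals[:3] selects indices [0, 1, 2] (0->3, 1->18, 2->12), giving [3, 18, 12].

[3, 18, 12]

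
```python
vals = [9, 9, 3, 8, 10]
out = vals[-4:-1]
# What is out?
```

vals has length 5. The slice vals[-4:-1] selects indices [1, 2, 3] (1->9, 2->3, 3->8), giving [9, 3, 8].

[9, 3, 8]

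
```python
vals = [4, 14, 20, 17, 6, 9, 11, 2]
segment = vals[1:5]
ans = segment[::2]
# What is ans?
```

vals has length 8. The slice vals[1:5] selects indices [1, 2, 3, 4] (1->14, 2->20, 3->17, 4->6), giving [14, 20, 17, 6]. So segment = [14, 20, 17, 6]. segment has length 4. The slice segment[::2] selects indices [0, 2] (0->14, 2->17), giving [14, 17].

[14, 17]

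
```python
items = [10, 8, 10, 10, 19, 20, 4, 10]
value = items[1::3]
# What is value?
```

items has length 8. The slice items[1::3] selects indices [1, 4, 7] (1->8, 4->19, 7->10), giving [8, 19, 10].

[8, 19, 10]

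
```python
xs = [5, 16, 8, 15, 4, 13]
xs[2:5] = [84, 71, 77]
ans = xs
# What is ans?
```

xs starts as [5, 16, 8, 15, 4, 13] (length 6). The slice xs[2:5] covers indices [2, 3, 4] with values [8, 15, 4]. Replacing that slice with [84, 71, 77] (same length) produces [5, 16, 84, 71, 77, 13].

[5, 16, 84, 71, 77, 13]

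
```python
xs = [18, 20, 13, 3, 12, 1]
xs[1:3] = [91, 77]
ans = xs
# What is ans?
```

xs starts as [18, 20, 13, 3, 12, 1] (length 6). The slice xs[1:3] covers indices [1, 2] with values [20, 13]. Replacing that slice with [91, 77] (same length) produces [18, 91, 77, 3, 12, 1].

[18, 91, 77, 3, 12, 1]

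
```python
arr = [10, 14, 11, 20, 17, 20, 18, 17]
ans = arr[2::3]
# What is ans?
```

arr has length 8. The slice arr[2::3] selects indices [2, 5] (2->11, 5->20), giving [11, 20].

[11, 20]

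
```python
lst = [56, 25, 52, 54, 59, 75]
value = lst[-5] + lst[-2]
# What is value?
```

lst has length 6. Negative index -5 maps to positive index 6 + (-5) = 1. lst[1] = 25.
lst has length 6. Negative index -2 maps to positive index 6 + (-2) = 4. lst[4] = 59.
Sum: 25 + 59 = 84.

84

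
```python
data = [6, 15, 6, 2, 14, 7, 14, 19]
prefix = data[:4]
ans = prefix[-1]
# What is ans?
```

data has length 8. The slice data[:4] selects indices [0, 1, 2, 3] (0->6, 1->15, 2->6, 3->2), giving [6, 15, 6, 2]. So prefix = [6, 15, 6, 2]. Then prefix[-1] = 2.

2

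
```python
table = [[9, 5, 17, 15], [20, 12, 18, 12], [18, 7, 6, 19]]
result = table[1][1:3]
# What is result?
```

table[1] = [20, 12, 18, 12]. table[1] has length 4. The slice table[1][1:3] selects indices [1, 2] (1->12, 2->18), giving [12, 18].

[12, 18]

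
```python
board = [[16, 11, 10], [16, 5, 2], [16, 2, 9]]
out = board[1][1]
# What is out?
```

board[1] = [16, 5, 2]. Taking column 1 of that row yields 5.

5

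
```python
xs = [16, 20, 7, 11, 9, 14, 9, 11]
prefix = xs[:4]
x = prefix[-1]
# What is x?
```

xs has length 8. The slice xs[:4] selects indices [0, 1, 2, 3] (0->16, 1->20, 2->7, 3->11), giving [16, 20, 7, 11]. So prefix = [16, 20, 7, 11]. Then prefix[-1] = 11.

11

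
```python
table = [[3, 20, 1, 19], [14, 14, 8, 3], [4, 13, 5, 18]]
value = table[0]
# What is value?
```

table has 3 rows. Row 0 is [3, 20, 1, 19].

[3, 20, 1, 19]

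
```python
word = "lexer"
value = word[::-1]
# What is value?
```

word has length 5. The slice word[::-1] selects indices [4, 3, 2, 1, 0] (4->'r', 3->'e', 2->'x', 1->'e', 0->'l'), giving 'rexel'.

'rexel'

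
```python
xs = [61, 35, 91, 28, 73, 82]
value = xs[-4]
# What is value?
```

xs has length 6. Negative index -4 maps to positive index 6 + (-4) = 2. xs[2] = 91.

91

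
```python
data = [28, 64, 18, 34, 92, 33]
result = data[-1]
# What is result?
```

data has length 6. Negative index -1 maps to positive index 6 + (-1) = 5. data[5] = 33.

33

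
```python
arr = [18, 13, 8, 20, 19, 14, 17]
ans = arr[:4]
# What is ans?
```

arr has length 7. The slice arr[:4] selects indices [0, 1, 2, 3] (0->18, 1->13, 2->8, 3->20), giving [18, 13, 8, 20].

[18, 13, 8, 20]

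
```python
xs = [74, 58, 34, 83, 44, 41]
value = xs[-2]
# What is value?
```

xs has length 6. Negative index -2 maps to positive index 6 + (-2) = 4. xs[4] = 44.

44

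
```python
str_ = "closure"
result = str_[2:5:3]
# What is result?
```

str_ has length 7. The slice str_[2:5:3] selects indices [2] (2->'o'), giving 'o'.

'o'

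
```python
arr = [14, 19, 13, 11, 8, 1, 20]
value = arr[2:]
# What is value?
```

arr has length 7. The slice arr[2:] selects indices [2, 3, 4, 5, 6] (2->13, 3->11, 4->8, 5->1, 6->20), giving [13, 11, 8, 1, 20].

[13, 11, 8, 1, 20]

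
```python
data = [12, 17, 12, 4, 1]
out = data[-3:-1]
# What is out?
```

data has length 5. The slice data[-3:-1] selects indices [2, 3] (2->12, 3->4), giving [12, 4].

[12, 4]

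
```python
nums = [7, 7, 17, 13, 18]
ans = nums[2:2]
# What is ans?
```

nums has length 5. The slice nums[2:2] resolves to an empty index range, so the result is [].

[]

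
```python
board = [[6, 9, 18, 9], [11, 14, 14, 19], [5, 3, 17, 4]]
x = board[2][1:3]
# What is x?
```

board[2] = [5, 3, 17, 4]. board[2] has length 4. The slice board[2][1:3] selects indices [1, 2] (1->3, 2->17), giving [3, 17].

[3, 17]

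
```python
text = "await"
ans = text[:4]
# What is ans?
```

text has length 5. The slice text[:4] selects indices [0, 1, 2, 3] (0->'a', 1->'w', 2->'a', 3->'i'), giving 'awai'.

'awai'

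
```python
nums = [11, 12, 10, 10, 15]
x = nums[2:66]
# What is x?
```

nums has length 5. The slice nums[2:66] selects indices [2, 3, 4] (2->10, 3->10, 4->15), giving [10, 10, 15].

[10, 10, 15]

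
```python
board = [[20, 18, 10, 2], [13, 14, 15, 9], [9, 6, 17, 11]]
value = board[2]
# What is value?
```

board has 3 rows. Row 2 is [9, 6, 17, 11].

[9, 6, 17, 11]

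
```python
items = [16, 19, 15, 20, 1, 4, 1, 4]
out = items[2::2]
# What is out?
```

items has length 8. The slice items[2::2] selects indices [2, 4, 6] (2->15, 4->1, 6->1), giving [15, 1, 1].

[15, 1, 1]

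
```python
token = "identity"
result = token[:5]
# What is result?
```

token has length 8. The slice token[:5] selects indices [0, 1, 2, 3, 4] (0->'i', 1->'d', 2->'e', 3->'n', 4->'t'), giving 'ident'.

'ident'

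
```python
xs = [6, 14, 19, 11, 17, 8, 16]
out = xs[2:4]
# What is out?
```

xs has length 7. The slice xs[2:4] selects indices [2, 3] (2->19, 3->11), giving [19, 11].

[19, 11]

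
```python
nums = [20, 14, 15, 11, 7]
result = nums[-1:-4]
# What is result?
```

nums has length 5. The slice nums[-1:-4] resolves to an empty index range, so the result is [].

[]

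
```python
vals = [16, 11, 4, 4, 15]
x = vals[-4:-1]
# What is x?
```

vals has length 5. The slice vals[-4:-1] selects indices [1, 2, 3] (1->11, 2->4, 3->4), giving [11, 4, 4].

[11, 4, 4]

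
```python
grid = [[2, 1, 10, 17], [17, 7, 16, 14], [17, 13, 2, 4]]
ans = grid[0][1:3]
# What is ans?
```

grid[0] = [2, 1, 10, 17]. grid[0] has length 4. The slice grid[0][1:3] selects indices [1, 2] (1->1, 2->10), giving [1, 10].

[1, 10]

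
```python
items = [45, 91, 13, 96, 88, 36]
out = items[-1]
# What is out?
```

items has length 6. Negative index -1 maps to positive index 6 + (-1) = 5. items[5] = 36.

36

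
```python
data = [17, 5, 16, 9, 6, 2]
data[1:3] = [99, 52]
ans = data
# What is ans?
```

data starts as [17, 5, 16, 9, 6, 2] (length 6). The slice data[1:3] covers indices [1, 2] with values [5, 16]. Replacing that slice with [99, 52] (same length) produces [17, 99, 52, 9, 6, 2].

[17, 99, 52, 9, 6, 2]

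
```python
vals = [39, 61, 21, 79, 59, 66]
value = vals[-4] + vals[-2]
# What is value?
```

vals has length 6. Negative index -4 maps to positive index 6 + (-4) = 2. vals[2] = 21.
vals has length 6. Negative index -2 maps to positive index 6 + (-2) = 4. vals[4] = 59.
Sum: 21 + 59 = 80.

80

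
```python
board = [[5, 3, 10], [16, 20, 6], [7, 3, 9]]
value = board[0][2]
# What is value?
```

board[0] = [5, 3, 10]. Taking column 2 of that row yields 10.

10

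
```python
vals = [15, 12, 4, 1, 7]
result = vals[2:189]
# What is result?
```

vals has length 5. The slice vals[2:189] selects indices [2, 3, 4] (2->4, 3->1, 4->7), giving [4, 1, 7].

[4, 1, 7]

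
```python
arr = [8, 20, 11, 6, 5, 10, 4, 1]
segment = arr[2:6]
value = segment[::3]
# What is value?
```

arr has length 8. The slice arr[2:6] selects indices [2, 3, 4, 5] (2->11, 3->6, 4->5, 5->10), giving [11, 6, 5, 10]. So segment = [11, 6, 5, 10]. segment has length 4. The slice segment[::3] selects indices [0, 3] (0->11, 3->10), giving [11, 10].

[11, 10]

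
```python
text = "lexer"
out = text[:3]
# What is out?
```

text has length 5. The slice text[:3] selects indices [0, 1, 2] (0->'l', 1->'e', 2->'x'), giving 'lex'.

'lex'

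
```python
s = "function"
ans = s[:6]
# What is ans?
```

s has length 8. The slice s[:6] selects indices [0, 1, 2, 3, 4, 5] (0->'f', 1->'u', 2->'n', 3->'c', 4->'t', 5->'i'), giving 'functi'.

'functi'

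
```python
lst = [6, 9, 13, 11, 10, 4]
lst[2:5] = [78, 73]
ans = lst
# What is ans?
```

lst starts as [6, 9, 13, 11, 10, 4] (length 6). The slice lst[2:5] covers indices [2, 3, 4] with values [13, 11, 10]. Replacing that slice with [78, 73] (different length) produces [6, 9, 78, 73, 4].

[6, 9, 78, 73, 4]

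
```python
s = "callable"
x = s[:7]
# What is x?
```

s has length 8. The slice s[:7] selects indices [0, 1, 2, 3, 4, 5, 6] (0->'c', 1->'a', 2->'l', 3->'l', 4->'a', 5->'b', 6->'l'), giving 'callabl'.

'callabl'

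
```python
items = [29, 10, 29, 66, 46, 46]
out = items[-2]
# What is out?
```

items has length 6. Negative index -2 maps to positive index 6 + (-2) = 4. items[4] = 46.

46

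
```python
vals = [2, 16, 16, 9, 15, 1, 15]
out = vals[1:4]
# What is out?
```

vals has length 7. The slice vals[1:4] selects indices [1, 2, 3] (1->16, 2->16, 3->9), giving [16, 16, 9].

[16, 16, 9]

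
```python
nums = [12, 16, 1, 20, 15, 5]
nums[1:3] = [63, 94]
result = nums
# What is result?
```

nums starts as [12, 16, 1, 20, 15, 5] (length 6). The slice nums[1:3] covers indices [1, 2] with values [16, 1]. Replacing that slice with [63, 94] (same length) produces [12, 63, 94, 20, 15, 5].

[12, 63, 94, 20, 15, 5]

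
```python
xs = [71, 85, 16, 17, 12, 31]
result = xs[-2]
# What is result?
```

xs has length 6. Negative index -2 maps to positive index 6 + (-2) = 4. xs[4] = 12.

12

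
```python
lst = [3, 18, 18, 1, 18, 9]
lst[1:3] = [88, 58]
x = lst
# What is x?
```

lst starts as [3, 18, 18, 1, 18, 9] (length 6). The slice lst[1:3] covers indices [1, 2] with values [18, 18]. Replacing that slice with [88, 58] (same length) produces [3, 88, 58, 1, 18, 9].

[3, 88, 58, 1, 18, 9]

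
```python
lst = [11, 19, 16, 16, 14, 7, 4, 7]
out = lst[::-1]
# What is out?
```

lst has length 8. The slice lst[::-1] selects indices [7, 6, 5, 4, 3, 2, 1, 0] (7->7, 6->4, 5->7, 4->14, 3->16, 2->16, 1->19, 0->11), giving [7, 4, 7, 14, 16, 16, 19, 11].

[7, 4, 7, 14, 16, 16, 19, 11]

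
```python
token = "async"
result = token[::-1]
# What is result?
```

token has length 5. The slice token[::-1] selects indices [4, 3, 2, 1, 0] (4->'c', 3->'n', 2->'y', 1->'s', 0->'a'), giving 'cnysa'.

'cnysa'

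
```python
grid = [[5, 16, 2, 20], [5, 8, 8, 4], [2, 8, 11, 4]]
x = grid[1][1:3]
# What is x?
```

grid[1] = [5, 8, 8, 4]. grid[1] has length 4. The slice grid[1][1:3] selects indices [1, 2] (1->8, 2->8), giving [8, 8].

[8, 8]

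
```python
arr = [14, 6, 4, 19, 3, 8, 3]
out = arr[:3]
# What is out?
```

arr has length 7. The slice arr[:3] selects indices [0, 1, 2] (0->14, 1->6, 2->4), giving [14, 6, 4].

[14, 6, 4]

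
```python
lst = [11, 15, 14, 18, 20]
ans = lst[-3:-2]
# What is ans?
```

lst has length 5. The slice lst[-3:-2] selects indices [2] (2->14), giving [14].

[14]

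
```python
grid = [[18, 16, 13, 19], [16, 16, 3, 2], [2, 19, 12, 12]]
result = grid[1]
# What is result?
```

grid has 3 rows. Row 1 is [16, 16, 3, 2].

[16, 16, 3, 2]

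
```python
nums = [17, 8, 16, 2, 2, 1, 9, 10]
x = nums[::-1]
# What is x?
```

nums has length 8. The slice nums[::-1] selects indices [7, 6, 5, 4, 3, 2, 1, 0] (7->10, 6->9, 5->1, 4->2, 3->2, 2->16, 1->8, 0->17), giving [10, 9, 1, 2, 2, 16, 8, 17].

[10, 9, 1, 2, 2, 16, 8, 17]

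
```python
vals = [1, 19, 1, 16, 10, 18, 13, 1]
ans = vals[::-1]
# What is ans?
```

vals has length 8. The slice vals[::-1] selects indices [7, 6, 5, 4, 3, 2, 1, 0] (7->1, 6->13, 5->18, 4->10, 3->16, 2->1, 1->19, 0->1), giving [1, 13, 18, 10, 16, 1, 19, 1].

[1, 13, 18, 10, 16, 1, 19, 1]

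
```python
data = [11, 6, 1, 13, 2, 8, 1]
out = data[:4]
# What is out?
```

data has length 7. The slice data[:4] selects indices [0, 1, 2, 3] (0->11, 1->6, 2->1, 3->13), giving [11, 6, 1, 13].

[11, 6, 1, 13]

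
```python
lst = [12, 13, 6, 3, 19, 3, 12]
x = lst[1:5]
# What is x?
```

lst has length 7. The slice lst[1:5] selects indices [1, 2, 3, 4] (1->13, 2->6, 3->3, 4->19), giving [13, 6, 3, 19].

[13, 6, 3, 19]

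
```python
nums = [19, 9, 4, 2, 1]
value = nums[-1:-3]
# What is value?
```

nums has length 5. The slice nums[-1:-3] resolves to an empty index range, so the result is [].

[]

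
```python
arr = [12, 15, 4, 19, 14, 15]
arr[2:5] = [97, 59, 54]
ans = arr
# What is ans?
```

arr starts as [12, 15, 4, 19, 14, 15] (length 6). The slice arr[2:5] covers indices [2, 3, 4] with values [4, 19, 14]. Replacing that slice with [97, 59, 54] (same length) produces [12, 15, 97, 59, 54, 15].

[12, 15, 97, 59, 54, 15]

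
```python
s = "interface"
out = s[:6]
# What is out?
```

s has length 9. The slice s[:6] selects indices [0, 1, 2, 3, 4, 5] (0->'i', 1->'n', 2->'t', 3->'e', 4->'r', 5->'f'), giving 'interf'.

'interf'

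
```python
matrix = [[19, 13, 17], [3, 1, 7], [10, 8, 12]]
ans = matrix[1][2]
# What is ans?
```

matrix[1] = [3, 1, 7]. Taking column 2 of that row yields 7.

7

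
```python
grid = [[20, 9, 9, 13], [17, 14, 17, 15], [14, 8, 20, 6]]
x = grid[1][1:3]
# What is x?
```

grid[1] = [17, 14, 17, 15]. grid[1] has length 4. The slice grid[1][1:3] selects indices [1, 2] (1->14, 2->17), giving [14, 17].

[14, 17]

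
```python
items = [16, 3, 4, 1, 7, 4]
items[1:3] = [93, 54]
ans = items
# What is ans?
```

items starts as [16, 3, 4, 1, 7, 4] (length 6). The slice items[1:3] covers indices [1, 2] with values [3, 4]. Replacing that slice with [93, 54] (same length) produces [16, 93, 54, 1, 7, 4].

[16, 93, 54, 1, 7, 4]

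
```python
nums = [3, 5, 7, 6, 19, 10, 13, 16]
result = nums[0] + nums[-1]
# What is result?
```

nums has length 8. nums[0] = 3.
nums has length 8. Negative index -1 maps to positive index 8 + (-1) = 7. nums[7] = 16.
Sum: 3 + 16 = 19.

19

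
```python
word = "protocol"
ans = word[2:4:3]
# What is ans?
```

word has length 8. The slice word[2:4:3] selects indices [2] (2->'o'), giving 'o'.

'o'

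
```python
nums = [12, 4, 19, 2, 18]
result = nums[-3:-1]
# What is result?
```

nums has length 5. The slice nums[-3:-1] selects indices [2, 3] (2->19, 3->2), giving [19, 2].

[19, 2]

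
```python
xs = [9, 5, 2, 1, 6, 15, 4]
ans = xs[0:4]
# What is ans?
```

xs has length 7. The slice xs[0:4] selects indices [0, 1, 2, 3] (0->9, 1->5, 2->2, 3->1), giving [9, 5, 2, 1].

[9, 5, 2, 1]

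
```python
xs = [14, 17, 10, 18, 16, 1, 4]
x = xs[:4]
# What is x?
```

xs has length 7. The slice xs[:4] selects indices [0, 1, 2, 3] (0->14, 1->17, 2->10, 3->18), giving [14, 17, 10, 18].

[14, 17, 10, 18]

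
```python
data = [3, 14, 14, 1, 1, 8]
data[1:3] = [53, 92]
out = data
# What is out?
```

data starts as [3, 14, 14, 1, 1, 8] (length 6). The slice data[1:3] covers indices [1, 2] with values [14, 14]. Replacing that slice with [53, 92] (same length) produces [3, 53, 92, 1, 1, 8].

[3, 53, 92, 1, 1, 8]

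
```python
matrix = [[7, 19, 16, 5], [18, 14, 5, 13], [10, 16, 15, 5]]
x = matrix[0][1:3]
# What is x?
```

matrix[0] = [7, 19, 16, 5]. matrix[0] has length 4. The slice matrix[0][1:3] selects indices [1, 2] (1->19, 2->16), giving [19, 16].

[19, 16]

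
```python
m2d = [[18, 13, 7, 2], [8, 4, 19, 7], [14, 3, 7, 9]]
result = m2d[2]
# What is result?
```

m2d has 3 rows. Row 2 is [14, 3, 7, 9].

[14, 3, 7, 9]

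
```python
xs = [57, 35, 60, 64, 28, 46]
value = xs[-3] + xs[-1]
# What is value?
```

xs has length 6. Negative index -3 maps to positive index 6 + (-3) = 3. xs[3] = 64.
xs has length 6. Negative index -1 maps to positive index 6 + (-1) = 5. xs[5] = 46.
Sum: 64 + 46 = 110.

110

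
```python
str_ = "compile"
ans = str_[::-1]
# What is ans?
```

str_ has length 7. The slice str_[::-1] selects indices [6, 5, 4, 3, 2, 1, 0] (6->'e', 5->'l', 4->'i', 3->'p', 2->'m', 1->'o', 0->'c'), giving 'elipmoc'.

'elipmoc'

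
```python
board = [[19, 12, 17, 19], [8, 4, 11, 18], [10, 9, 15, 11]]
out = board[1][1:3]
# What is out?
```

board[1] = [8, 4, 11, 18]. board[1] has length 4. The slice board[1][1:3] selects indices [1, 2] (1->4, 2->11), giving [4, 11].

[4, 11]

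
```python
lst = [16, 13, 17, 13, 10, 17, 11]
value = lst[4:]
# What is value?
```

lst has length 7. The slice lst[4:] selects indices [4, 5, 6] (4->10, 5->17, 6->11), giving [10, 17, 11].

[10, 17, 11]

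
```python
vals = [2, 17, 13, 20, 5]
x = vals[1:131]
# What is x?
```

vals has length 5. The slice vals[1:131] selects indices [1, 2, 3, 4] (1->17, 2->13, 3->20, 4->5), giving [17, 13, 20, 5].

[17, 13, 20, 5]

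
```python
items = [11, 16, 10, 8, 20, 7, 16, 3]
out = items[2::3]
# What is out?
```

items has length 8. The slice items[2::3] selects indices [2, 5] (2->10, 5->7), giving [10, 7].

[10, 7]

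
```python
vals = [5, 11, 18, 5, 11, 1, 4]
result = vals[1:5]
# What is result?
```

vals has length 7. The slice vals[1:5] selects indices [1, 2, 3, 4] (1->11, 2->18, 3->5, 4->11), giving [11, 18, 5, 11].

[11, 18, 5, 11]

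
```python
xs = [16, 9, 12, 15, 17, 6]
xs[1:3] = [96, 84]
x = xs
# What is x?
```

xs starts as [16, 9, 12, 15, 17, 6] (length 6). The slice xs[1:3] covers indices [1, 2] with values [9, 12]. Replacing that slice with [96, 84] (same length) produces [16, 96, 84, 15, 17, 6].

[16, 96, 84, 15, 17, 6]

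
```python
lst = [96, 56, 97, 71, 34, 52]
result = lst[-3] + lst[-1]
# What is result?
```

lst has length 6. Negative index -3 maps to positive index 6 + (-3) = 3. lst[3] = 71.
lst has length 6. Negative index -1 maps to positive index 6 + (-1) = 5. lst[5] = 52.
Sum: 71 + 52 = 123.

123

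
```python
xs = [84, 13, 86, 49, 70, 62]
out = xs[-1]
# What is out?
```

xs has length 6. Negative index -1 maps to positive index 6 + (-1) = 5. xs[5] = 62.

62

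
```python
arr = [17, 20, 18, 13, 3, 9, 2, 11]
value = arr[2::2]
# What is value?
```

arr has length 8. The slice arr[2::2] selects indices [2, 4, 6] (2->18, 4->3, 6->2), giving [18, 3, 2].

[18, 3, 2]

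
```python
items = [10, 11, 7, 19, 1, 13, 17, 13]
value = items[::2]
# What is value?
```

items has length 8. The slice items[::2] selects indices [0, 2, 4, 6] (0->10, 2->7, 4->1, 6->17), giving [10, 7, 1, 17].

[10, 7, 1, 17]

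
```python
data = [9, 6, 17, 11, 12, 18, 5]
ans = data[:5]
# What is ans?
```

data has length 7. The slice data[:5] selects indices [0, 1, 2, 3, 4] (0->9, 1->6, 2->17, 3->11, 4->12), giving [9, 6, 17, 11, 12].

[9, 6, 17, 11, 12]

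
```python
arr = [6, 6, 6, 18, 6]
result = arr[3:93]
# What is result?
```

arr has length 5. The slice arr[3:93] selects indices [3, 4] (3->18, 4->6), giving [18, 6].

[18, 6]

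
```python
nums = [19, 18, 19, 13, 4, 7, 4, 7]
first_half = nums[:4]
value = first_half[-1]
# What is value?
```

nums has length 8. The slice nums[:4] selects indices [0, 1, 2, 3] (0->19, 1->18, 2->19, 3->13), giving [19, 18, 19, 13]. So first_half = [19, 18, 19, 13]. Then first_half[-1] = 13.

13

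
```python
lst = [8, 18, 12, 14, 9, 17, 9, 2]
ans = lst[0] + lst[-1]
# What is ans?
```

lst has length 8. lst[0] = 8.
lst has length 8. Negative index -1 maps to positive index 8 + (-1) = 7. lst[7] = 2.
Sum: 8 + 2 = 10.

10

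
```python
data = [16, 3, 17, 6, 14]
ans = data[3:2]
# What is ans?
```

data has length 5. The slice data[3:2] resolves to an empty index range, so the result is [].

[]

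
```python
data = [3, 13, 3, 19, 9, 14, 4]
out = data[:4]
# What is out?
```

data has length 7. The slice data[:4] selects indices [0, 1, 2, 3] (0->3, 1->13, 2->3, 3->19), giving [3, 13, 3, 19].

[3, 13, 3, 19]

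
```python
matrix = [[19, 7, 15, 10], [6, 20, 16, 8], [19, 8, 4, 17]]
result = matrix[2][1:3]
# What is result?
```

matrix[2] = [19, 8, 4, 17]. matrix[2] has length 4. The slice matrix[2][1:3] selects indices [1, 2] (1->8, 2->4), giving [8, 4].

[8, 4]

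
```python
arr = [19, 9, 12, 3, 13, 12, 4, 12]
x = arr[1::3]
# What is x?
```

arr has length 8. The slice arr[1::3] selects indices [1, 4, 7] (1->9, 4->13, 7->12), giving [9, 13, 12].

[9, 13, 12]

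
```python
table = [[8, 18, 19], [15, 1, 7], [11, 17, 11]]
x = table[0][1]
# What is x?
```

table[0] = [8, 18, 19]. Taking column 1 of that row yields 18.

18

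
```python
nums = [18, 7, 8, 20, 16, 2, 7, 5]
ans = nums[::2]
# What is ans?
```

nums has length 8. The slice nums[::2] selects indices [0, 2, 4, 6] (0->18, 2->8, 4->16, 6->7), giving [18, 8, 16, 7].

[18, 8, 16, 7]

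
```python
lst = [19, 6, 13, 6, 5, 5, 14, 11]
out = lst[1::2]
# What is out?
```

lst has length 8. The slice lst[1::2] selects indices [1, 3, 5, 7] (1->6, 3->6, 5->5, 7->11), giving [6, 6, 5, 11].

[6, 6, 5, 11]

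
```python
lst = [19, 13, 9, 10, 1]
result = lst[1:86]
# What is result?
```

lst has length 5. The slice lst[1:86] selects indices [1, 2, 3, 4] (1->13, 2->9, 3->10, 4->1), giving [13, 9, 10, 1].

[13, 9, 10, 1]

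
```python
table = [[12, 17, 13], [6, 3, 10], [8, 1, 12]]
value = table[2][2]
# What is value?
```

table[2] = [8, 1, 12]. Taking column 2 of that row yields 12.

12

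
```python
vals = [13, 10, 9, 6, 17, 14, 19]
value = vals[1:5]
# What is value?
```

vals has length 7. The slice vals[1:5] selects indices [1, 2, 3, 4] (1->10, 2->9, 3->6, 4->17), giving [10, 9, 6, 17].

[10, 9, 6, 17]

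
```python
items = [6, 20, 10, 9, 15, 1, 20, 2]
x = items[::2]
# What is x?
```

items has length 8. The slice items[::2] selects indices [0, 2, 4, 6] (0->6, 2->10, 4->15, 6->20), giving [6, 10, 15, 20].

[6, 10, 15, 20]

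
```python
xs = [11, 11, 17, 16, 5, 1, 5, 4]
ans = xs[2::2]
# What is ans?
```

xs has length 8. The slice xs[2::2] selects indices [2, 4, 6] (2->17, 4->5, 6->5), giving [17, 5, 5].

[17, 5, 5]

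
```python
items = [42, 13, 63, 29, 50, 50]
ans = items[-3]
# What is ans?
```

items has length 6. Negative index -3 maps to positive index 6 + (-3) = 3. items[3] = 29.

29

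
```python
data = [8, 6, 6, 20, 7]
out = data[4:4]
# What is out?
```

data has length 5. The slice data[4:4] resolves to an empty index range, so the result is [].

[]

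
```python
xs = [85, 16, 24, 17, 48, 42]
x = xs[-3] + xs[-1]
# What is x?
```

xs has length 6. Negative index -3 maps to positive index 6 + (-3) = 3. xs[3] = 17.
xs has length 6. Negative index -1 maps to positive index 6 + (-1) = 5. xs[5] = 42.
Sum: 17 + 42 = 59.

59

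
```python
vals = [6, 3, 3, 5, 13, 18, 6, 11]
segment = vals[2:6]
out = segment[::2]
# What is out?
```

vals has length 8. The slice vals[2:6] selects indices [2, 3, 4, 5] (2->3, 3->5, 4->13, 5->18), giving [3, 5, 13, 18]. So segment = [3, 5, 13, 18]. segment has length 4. The slice segment[::2] selects indices [0, 2] (0->3, 2->13), giving [3, 13].

[3, 13]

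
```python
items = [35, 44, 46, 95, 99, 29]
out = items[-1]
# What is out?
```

items has length 6. Negative index -1 maps to positive index 6 + (-1) = 5. items[5] = 29.

29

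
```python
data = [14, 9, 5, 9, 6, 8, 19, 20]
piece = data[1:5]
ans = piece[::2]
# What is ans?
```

data has length 8. The slice data[1:5] selects indices [1, 2, 3, 4] (1->9, 2->5, 3->9, 4->6), giving [9, 5, 9, 6]. So piece = [9, 5, 9, 6]. piece has length 4. The slice piece[::2] selects indices [0, 2] (0->9, 2->9), giving [9, 9].

[9, 9]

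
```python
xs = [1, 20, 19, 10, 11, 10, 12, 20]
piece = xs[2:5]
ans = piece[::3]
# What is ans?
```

xs has length 8. The slice xs[2:5] selects indices [2, 3, 4] (2->19, 3->10, 4->11), giving [19, 10, 11]. So piece = [19, 10, 11]. piece has length 3. The slice piece[::3] selects indices [0] (0->19), giving [19].

[19]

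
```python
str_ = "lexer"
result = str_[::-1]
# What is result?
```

str_ has length 5. The slice str_[::-1] selects indices [4, 3, 2, 1, 0] (4->'r', 3->'e', 2->'x', 1->'e', 0->'l'), giving 'rexel'.

'rexel'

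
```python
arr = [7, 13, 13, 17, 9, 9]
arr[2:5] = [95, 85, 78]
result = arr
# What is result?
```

arr starts as [7, 13, 13, 17, 9, 9] (length 6). The slice arr[2:5] covers indices [2, 3, 4] with values [13, 17, 9]. Replacing that slice with [95, 85, 78] (same length) produces [7, 13, 95, 85, 78, 9].

[7, 13, 95, 85, 78, 9]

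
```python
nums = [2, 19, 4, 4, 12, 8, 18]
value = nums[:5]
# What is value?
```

nums has length 7. The slice nums[:5] selects indices [0, 1, 2, 3, 4] (0->2, 1->19, 2->4, 3->4, 4->12), giving [2, 19, 4, 4, 12].

[2, 19, 4, 4, 12]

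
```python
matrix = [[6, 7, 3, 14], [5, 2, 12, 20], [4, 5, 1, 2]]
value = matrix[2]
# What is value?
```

matrix has 3 rows. Row 2 is [4, 5, 1, 2].

[4, 5, 1, 2]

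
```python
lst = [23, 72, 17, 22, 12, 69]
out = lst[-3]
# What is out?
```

lst has length 6. Negative index -3 maps to positive index 6 + (-3) = 3. lst[3] = 22.

22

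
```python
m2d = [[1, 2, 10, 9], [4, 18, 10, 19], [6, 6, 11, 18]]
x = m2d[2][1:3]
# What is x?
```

m2d[2] = [6, 6, 11, 18]. m2d[2] has length 4. The slice m2d[2][1:3] selects indices [1, 2] (1->6, 2->11), giving [6, 11].

[6, 11]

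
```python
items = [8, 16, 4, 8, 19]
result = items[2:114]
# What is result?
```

items has length 5. The slice items[2:114] selects indices [2, 3, 4] (2->4, 3->8, 4->19), giving [4, 8, 19].

[4, 8, 19]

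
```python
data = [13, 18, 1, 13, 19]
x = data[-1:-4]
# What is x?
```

data has length 5. The slice data[-1:-4] resolves to an empty index range, so the result is [].

[]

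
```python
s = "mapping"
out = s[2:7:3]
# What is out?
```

s has length 7. The slice s[2:7:3] selects indices [2, 5] (2->'p', 5->'n'), giving 'pn'.

'pn'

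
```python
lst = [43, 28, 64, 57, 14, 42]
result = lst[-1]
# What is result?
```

lst has length 6. Negative index -1 maps to positive index 6 + (-1) = 5. lst[5] = 42.

42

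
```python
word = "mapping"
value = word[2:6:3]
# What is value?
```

word has length 7. The slice word[2:6:3] selects indices [2, 5] (2->'p', 5->'n'), giving 'pn'.

'pn'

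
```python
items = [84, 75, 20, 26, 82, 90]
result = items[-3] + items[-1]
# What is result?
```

items has length 6. Negative index -3 maps to positive index 6 + (-3) = 3. items[3] = 26.
items has length 6. Negative index -1 maps to positive index 6 + (-1) = 5. items[5] = 90.
Sum: 26 + 90 = 116.

116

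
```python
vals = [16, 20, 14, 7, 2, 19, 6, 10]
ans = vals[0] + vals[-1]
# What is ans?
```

vals has length 8. vals[0] = 16.
vals has length 8. Negative index -1 maps to positive index 8 + (-1) = 7. vals[7] = 10.
Sum: 16 + 10 = 26.

26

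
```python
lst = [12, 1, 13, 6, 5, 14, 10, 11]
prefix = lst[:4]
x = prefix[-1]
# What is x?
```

lst has length 8. The slice lst[:4] selects indices [0, 1, 2, 3] (0->12, 1->1, 2->13, 3->6), giving [12, 1, 13, 6]. So prefix = [12, 1, 13, 6]. Then prefix[-1] = 6.

6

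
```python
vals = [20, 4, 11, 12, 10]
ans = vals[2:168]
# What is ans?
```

vals has length 5. The slice vals[2:168] selects indices [2, 3, 4] (2->11, 3->12, 4->10), giving [11, 12, 10].

[11, 12, 10]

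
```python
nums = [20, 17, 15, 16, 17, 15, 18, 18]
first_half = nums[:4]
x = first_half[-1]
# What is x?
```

nums has length 8. The slice nums[:4] selects indices [0, 1, 2, 3] (0->20, 1->17, 2->15, 3->16), giving [20, 17, 15, 16]. So first_half = [20, 17, 15, 16]. Then first_half[-1] = 16.

16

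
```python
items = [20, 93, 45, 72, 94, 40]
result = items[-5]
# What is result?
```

items has length 6. Negative index -5 maps to positive index 6 + (-5) = 1. items[1] = 93.

93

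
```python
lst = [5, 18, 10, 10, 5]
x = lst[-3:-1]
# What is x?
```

lst has length 5. The slice lst[-3:-1] selects indices [2, 3] (2->10, 3->10), giving [10, 10].

[10, 10]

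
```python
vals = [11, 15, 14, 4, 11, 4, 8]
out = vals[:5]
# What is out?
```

vals has length 7. The slice vals[:5] selects indices [0, 1, 2, 3, 4] (0->11, 1->15, 2->14, 3->4, 4->11), giving [11, 15, 14, 4, 11].

[11, 15, 14, 4, 11]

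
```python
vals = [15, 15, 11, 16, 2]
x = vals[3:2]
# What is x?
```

vals has length 5. The slice vals[3:2] resolves to an empty index range, so the result is [].

[]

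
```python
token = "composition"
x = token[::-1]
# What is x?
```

token has length 11. The slice token[::-1] selects indices [10, 9, 8, 7, 6, 5, 4, 3, 2, 1, 0] (10->'n', 9->'o', 8->'i', 7->'t', 6->'i', 5->'s', 4->'o', 3->'p', 2->'m', 1->'o', 0->'c'), giving 'noitisopmoc'.

'noitisopmoc'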